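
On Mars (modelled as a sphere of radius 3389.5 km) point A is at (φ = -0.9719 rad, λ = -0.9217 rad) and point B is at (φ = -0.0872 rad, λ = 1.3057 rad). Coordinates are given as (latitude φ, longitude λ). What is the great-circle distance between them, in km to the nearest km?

With latitudes φ₁ = -55.686°, φ₂ = -4.996° and longitude difference Δλ = 127.621°:
Haversine: a = sin²(Δφ/2) + cos φ₁ cos φ₂ sin²(Δλ/2) = 0.1832 + (0.5637)(0.9962)(0.8052) = 0.63544.
Central angle c = 2·arcsin(√a) = 1.84510 rad.
Distance = R·c = 3389.5 × 1.8451 ≈ 6254 km.

6254 km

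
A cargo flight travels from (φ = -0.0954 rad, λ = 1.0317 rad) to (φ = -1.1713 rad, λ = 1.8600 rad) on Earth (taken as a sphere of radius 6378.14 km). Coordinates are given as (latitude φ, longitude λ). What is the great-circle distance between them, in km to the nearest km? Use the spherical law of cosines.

7741 km

In radians: φ₁ = -0.0954, φ₂ = -1.1713, Δλ = 47.458° = 0.8283 rad.
cos c = sin φ₁ sin φ₂ + cos φ₁ cos φ₂ cos Δλ = (-0.0953)(-0.9213) + (0.9955)(0.3890)(0.6761) = 0.34954,
so c = arccos(0.34954) = 1.21371 rad.
Distance = R·c = 6378.14 × 1.2137 ≈ 7741 km.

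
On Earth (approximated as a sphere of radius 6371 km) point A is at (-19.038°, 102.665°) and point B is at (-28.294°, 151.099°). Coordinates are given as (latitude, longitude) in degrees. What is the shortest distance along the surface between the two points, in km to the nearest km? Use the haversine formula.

5006 km

In radians: φ₁ = -0.3323, φ₂ = -0.4938, Δλ = 48.434° = 0.8453 rad.
Haversine: a = sin²(Δφ/2) + cos φ₁ cos φ₂ sin²(Δλ/2) = 0.0065 + (0.9453)(0.8805)(0.1683) = 0.14656.
Central angle c = 2·arcsin(√a) = 0.78573 rad.
Distance = R·c = 6371 × 0.7857 ≈ 5006 km.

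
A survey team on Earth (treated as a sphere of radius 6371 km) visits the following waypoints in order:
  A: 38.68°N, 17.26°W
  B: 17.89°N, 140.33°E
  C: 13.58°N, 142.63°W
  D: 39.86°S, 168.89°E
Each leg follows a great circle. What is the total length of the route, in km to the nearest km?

29277 km

Leg A→B: central angle 2.0884 rad, distance 13305.3 km.
Leg B→C: central angle 1.2874 rad, distance 8202.2 km.
Leg C→D: central angle 1.2195 rad, distance 7769.4 km.
Total: 13305.3 + 8202.2 + 7769.4 ≈ 29277 km.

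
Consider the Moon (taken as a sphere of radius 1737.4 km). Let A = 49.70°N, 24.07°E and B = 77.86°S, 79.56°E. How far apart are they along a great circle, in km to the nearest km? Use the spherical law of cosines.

4001 km

In radians: φ₁ = 0.8674, φ₂ = -1.3589, Δλ = 55.490° = 0.9685 rad.
cos c = sin φ₁ sin φ₂ + cos φ₁ cos φ₂ cos Δλ = (0.7627)(-0.9776) + (0.6468)(0.2103)(0.5666) = -0.66855,
so c = arccos(-0.66855) = 2.30305 rad.
Distance = R·c = 1737.4 × 2.3031 ≈ 4001 km.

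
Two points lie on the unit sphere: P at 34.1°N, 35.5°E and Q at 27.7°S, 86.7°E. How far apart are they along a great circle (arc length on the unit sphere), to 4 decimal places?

1.3707

With latitudes φ₁ = 34.100°, φ₂ = -27.700° and longitude difference Δλ = 51.200°:
cos c = sin φ₁ sin φ₂ + cos φ₁ cos φ₂ cos Δλ = (0.5606)(-0.4648) + (0.8281)(0.8854)(0.6266) = 0.19879,
so c = arccos(0.19879) = 1.37067 rad.
On the unit sphere the arc length equals the central angle: 1.3707.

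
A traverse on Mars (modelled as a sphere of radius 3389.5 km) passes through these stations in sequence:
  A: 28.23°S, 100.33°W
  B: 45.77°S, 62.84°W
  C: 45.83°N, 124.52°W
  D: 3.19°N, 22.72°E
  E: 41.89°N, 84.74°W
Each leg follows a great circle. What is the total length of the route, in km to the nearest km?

Leg A→B: central angle 0.5978 rad, distance 2026.3 km.
Leg B→C: central angle 1.8581 rad, distance 6298.1 km.
Leg C→D: central angle 2.1474 rad, distance 7278.4 km.
Leg D→E: central angle 1.7577 rad, distance 5957.9 km.
Total: 2026.3 + 6298.1 + 7278.4 + 5957.9 ≈ 21561 km.

21561 km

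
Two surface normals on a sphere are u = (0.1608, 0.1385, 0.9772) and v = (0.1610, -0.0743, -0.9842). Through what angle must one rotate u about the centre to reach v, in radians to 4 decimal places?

2.8119 rad

u·v = -0.9462; |u| = 1.0000, |v| = 1.0000.
cos θ = (u·v)/(|u||v|) = -0.9461, so θ = 2.8119 rad.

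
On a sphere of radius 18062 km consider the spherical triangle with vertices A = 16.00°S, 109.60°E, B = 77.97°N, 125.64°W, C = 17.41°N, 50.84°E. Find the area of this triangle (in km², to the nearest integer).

414241093 km²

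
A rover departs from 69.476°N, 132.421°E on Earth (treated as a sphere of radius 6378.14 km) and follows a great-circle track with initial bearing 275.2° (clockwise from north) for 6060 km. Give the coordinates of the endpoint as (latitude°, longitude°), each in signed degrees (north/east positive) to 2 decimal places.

Angular distance δ = d/R = 6060/6378.14 = 0.95012 rad; initial bearing θ = 4.8031 rad.
sin φ₂ = sin φ₁ cos δ + cos φ₁ sin δ cos θ = (0.9365)(0.5816) + (0.3506)(0.8135)(0.0906) = 0.5705, so φ₂ = 34.79°.
Δλ = atan2(sin θ sin δ cos φ₁, cos δ − sin φ₁ sin φ₂) = atan2(-0.2840, 0.0473) = -80.549°.
λ₂ = 132.421° − 80.549° = 51.87°.

34.79°, 51.87°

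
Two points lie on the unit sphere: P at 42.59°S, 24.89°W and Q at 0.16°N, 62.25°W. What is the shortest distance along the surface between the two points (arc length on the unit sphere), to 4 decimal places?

0.9480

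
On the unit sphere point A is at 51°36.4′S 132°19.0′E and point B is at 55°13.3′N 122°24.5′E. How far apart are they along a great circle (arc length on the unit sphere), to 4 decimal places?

1.8700

In radians: φ₁ = -0.9007, φ₂ = 0.9638, Δλ = -9.908° = -0.1729 rad.
cos c = sin φ₁ sin φ₂ + cos φ₁ cos φ₂ cos Δλ = (-0.7838)(0.8214) + (0.6211)(0.5704)(0.9851) = -0.29479,
so c = arccos(-0.29479) = 1.87003 rad.
On the unit sphere the arc length equals the central angle: 1.8700.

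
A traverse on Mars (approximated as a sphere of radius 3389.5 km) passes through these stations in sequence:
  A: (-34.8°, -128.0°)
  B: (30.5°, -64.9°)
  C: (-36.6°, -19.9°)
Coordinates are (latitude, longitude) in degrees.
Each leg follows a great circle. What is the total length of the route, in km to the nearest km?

Leg A→B: central angle 1.5403 rad, distance 5221.0 km.
Leg B→C: central angle 1.3832 rad, distance 4688.3 km.
Total: 5221.0 + 4688.3 ≈ 9909 km.

9909 km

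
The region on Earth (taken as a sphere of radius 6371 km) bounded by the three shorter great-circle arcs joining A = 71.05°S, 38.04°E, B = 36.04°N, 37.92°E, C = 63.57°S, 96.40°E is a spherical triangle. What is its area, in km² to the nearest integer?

Side lengths (central angles): a = 1.9163, b = 0.3956, c = 1.8691 rad; semiperimeter s = 2.0905.
By l'Huilier's theorem, tan(E/4) = √[tan(s/2) tan((s−a)/2) tan((s−b)/2) tan((s−c)/2)], giving spherical excess E = 0.5472 rad.
Area = E·R² = 0.5472 × (6371)² ≈ 22211390 km².

22211390 km²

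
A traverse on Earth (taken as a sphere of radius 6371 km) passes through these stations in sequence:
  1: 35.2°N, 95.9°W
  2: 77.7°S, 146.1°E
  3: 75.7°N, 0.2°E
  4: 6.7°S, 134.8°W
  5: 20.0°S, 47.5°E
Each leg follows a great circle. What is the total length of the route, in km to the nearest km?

62497 km

Leg 1→2: central angle 2.2717 rad, distance 14473.1 km.
Leg 2→3: central angle 3.0025 rad, distance 19129.0 km.
Leg 3→4: central angle 1.8614 rad, distance 11858.9 km.
Leg 4→5: central angle 2.6739 rad, distance 17035.5 km.
Total: 14473.1 + 19129.0 + 11858.9 + 17035.5 ≈ 62497 km.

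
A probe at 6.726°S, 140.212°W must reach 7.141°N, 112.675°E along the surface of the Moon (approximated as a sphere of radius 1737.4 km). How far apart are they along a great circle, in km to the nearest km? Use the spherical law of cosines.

3267 km

With latitudes φ₁ = -6.726°, φ₂ = 7.141° and longitude difference Δλ = -107.113°:
cos c = sin φ₁ sin φ₂ + cos φ₁ cos φ₂ cos Δλ = (-0.1171)(0.1243) + (0.9931)(0.9922)(-0.2943) = -0.30452,
so c = arccos(-0.30452) = 1.88024 rad.
Distance = R·c = 1737.4 × 1.8802 ≈ 3267 km.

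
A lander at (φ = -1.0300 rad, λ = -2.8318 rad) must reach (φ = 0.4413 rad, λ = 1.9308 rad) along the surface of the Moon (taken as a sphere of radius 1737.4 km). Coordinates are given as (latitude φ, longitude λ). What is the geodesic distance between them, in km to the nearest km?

3337 km

With latitudes φ₁ = -59.015°, φ₂ = 25.285° and longitude difference Δλ = -87.123°:
cos c = sin φ₁ sin φ₂ + cos φ₁ cos φ₂ cos Δλ = (-0.8573)(0.4271) + (0.5148)(0.9042)(0.0502) = -0.34280,
so c = arccos(-0.34280) = 1.92069 rad.
Distance = R·c = 1737.4 × 1.9207 ≈ 3337 km.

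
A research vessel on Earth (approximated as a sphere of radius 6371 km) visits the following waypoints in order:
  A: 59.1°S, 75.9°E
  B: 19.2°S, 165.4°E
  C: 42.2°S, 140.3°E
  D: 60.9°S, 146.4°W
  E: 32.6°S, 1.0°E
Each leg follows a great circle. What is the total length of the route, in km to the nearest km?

Leg A→B: central angle 1.2803 rad, distance 8156.8 km.
Leg B→C: central angle 0.5463 rad, distance 3480.6 km.
Leg C→D: central angle 0.8087 rad, distance 5152.0 km.
Leg D→E: central angle 1.4449 rad, distance 9205.2 km.
Total: 8156.8 + 3480.6 + 5152.0 + 9205.2 ≈ 25995 km.

25995 km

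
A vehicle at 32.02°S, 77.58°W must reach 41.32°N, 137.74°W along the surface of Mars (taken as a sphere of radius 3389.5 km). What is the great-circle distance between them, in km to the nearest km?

5437 km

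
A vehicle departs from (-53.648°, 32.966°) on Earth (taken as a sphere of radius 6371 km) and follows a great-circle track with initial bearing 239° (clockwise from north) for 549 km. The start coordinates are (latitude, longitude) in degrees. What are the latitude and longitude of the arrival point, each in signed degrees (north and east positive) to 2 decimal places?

Angular distance δ = d/R = 549/6371 = 0.08617 rad; initial bearing θ = 4.1713 rad.
sin φ₂ = sin φ₁ cos δ + cos φ₁ sin δ cos θ = (-0.8054)(0.9963) + (0.5927)(0.0861)(-0.5150) = -0.8287, so φ₂ = -55.96°.
Δλ = atan2(sin θ sin δ cos φ₁, cos δ − sin φ₁ sin φ₂) = atan2(-0.0437, 0.3289) = -7.574°.
λ₂ = 32.966° − 7.574° = 25.39°.

-55.96°, 25.39°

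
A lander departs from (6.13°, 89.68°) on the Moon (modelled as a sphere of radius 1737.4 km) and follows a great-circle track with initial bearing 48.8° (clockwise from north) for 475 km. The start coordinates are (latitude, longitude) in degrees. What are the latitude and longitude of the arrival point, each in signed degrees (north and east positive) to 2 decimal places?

16.24°, 101.90°

Angular distance δ = d/R = 475/1737.4 = 0.27340 rad; initial bearing θ = 0.8517 rad.
sin φ₂ = sin φ₁ cos δ + cos φ₁ sin δ cos θ = (0.1068)(0.9629) + (0.9943)(0.2700)(0.6587) = 0.2797, so φ₂ = 16.24°.
Δλ = atan2(sin θ sin δ cos φ₁, cos δ − sin φ₁ sin φ₂) = atan2(0.2020, 0.9330) = 12.216°.
λ₂ = 89.680° + 12.216° = 101.90°.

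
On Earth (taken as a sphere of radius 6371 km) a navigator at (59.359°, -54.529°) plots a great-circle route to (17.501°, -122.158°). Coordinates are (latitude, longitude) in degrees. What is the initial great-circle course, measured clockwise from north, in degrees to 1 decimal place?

259.8°

With φ₁ = 1.0360, φ₂ = 0.3055, Δλ = -1.1803 rad, the forward-azimuth formula gives
θ = atan2( sin Δλ cos φ₂ , cos φ₁ sin φ₂ − sin φ₁ cos φ₂ cos Δλ ) = atan2(-0.8819, -0.1590) = -100.22°.
Adding 360° brings this into [0°, 360°): 259.8°.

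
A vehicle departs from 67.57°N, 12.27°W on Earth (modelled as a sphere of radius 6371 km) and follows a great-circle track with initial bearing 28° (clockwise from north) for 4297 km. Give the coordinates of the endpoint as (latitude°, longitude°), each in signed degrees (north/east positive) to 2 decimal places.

Angular distance δ = d/R = 4297/6371 = 0.67446 rad; initial bearing θ = 0.4887 rad.
sin φ₂ = sin φ₁ cos δ + cos φ₁ sin δ cos θ = (0.9243)(0.7810) + (0.3816)(0.6245)(0.8829) = 0.9323, so φ₂ = 68.80°.
Δλ = atan2(sin θ sin δ cos φ₁, cos δ − sin φ₁ sin φ₂) = atan2(0.1119, -0.0808) = 125.827°.
λ₂ = -12.270° + 125.827° = 113.56°.

68.80°, 113.56°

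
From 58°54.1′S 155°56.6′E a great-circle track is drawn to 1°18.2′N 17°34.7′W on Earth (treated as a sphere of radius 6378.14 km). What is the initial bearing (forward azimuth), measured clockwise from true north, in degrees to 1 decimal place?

With φ₁ = -1.0280, φ₂ = 0.0227, Δλ = -3.0285 rad, the forward-azimuth formula gives
θ = atan2( sin Δλ cos φ₂ , cos φ₁ sin φ₂ − sin φ₁ cos φ₂ cos Δλ ) = atan2(-0.1128, -0.8388) = -172.34°.
Adding 360° brings this into [0°, 360°): 187.7°.

187.7°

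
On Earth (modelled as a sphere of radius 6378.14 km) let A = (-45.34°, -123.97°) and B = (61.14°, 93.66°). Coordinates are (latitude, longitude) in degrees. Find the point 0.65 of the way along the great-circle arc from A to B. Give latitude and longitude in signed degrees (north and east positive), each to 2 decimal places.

The central angle between A and B is δ = 2.6718 rad.
With f = 0.65, the slerp weights are sin((1−f)δ)/sin δ = 1.7773 and sin(fδ)/sin δ = 2.1784.
Weighted sum of the unit vectors: (1.7773)·(-0.3928,-0.5829,-0.7113) + (2.1784)·(-0.0308,0.4817,0.8758) = (-0.7652, 0.0133, 0.6437).
Converting back: φ = atan2(z, √(x²+y²)) = 40.07°, λ = atan2(y, x) = 179.01°.

40.07°, 179.01°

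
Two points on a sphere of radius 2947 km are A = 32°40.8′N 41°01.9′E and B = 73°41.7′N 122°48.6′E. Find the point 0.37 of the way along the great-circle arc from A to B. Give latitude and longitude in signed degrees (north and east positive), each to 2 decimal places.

51.96°, 52.16°

The central angle between A and B is δ = 0.9860 rad.
With f = 0.37, the slerp weights are sin((1−f)δ)/sin δ = 0.6980 and sin(fδ)/sin δ = 0.4279.
Weighted sum of the unit vectors: (0.6980)·(0.6349,0.5526,0.5399) + (0.4279)·(-0.1521,0.2360,0.9598) = (0.3781, 0.4866, 0.7876).
Converting back: φ = atan2(z, √(x²+y²)) = 51.96°, λ = atan2(y, x) = 52.16°.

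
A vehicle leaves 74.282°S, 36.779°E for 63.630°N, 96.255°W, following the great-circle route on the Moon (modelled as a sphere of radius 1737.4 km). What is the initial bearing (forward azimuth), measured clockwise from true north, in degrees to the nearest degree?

261°

Δλ = -133.034° = -2.3219 rad.
y = sin Δλ · cos φ₂ = (-0.7309)(0.4442) = -0.3247
x = cos φ₁ sin φ₂ − sin φ₁ cos φ₂ cos Δλ = (0.2709)(0.8959) − (-0.9626)(0.4442)(-0.6824) = -0.0491
θ = atan2(y, x) = -98.59°; adding 360° gives 261°.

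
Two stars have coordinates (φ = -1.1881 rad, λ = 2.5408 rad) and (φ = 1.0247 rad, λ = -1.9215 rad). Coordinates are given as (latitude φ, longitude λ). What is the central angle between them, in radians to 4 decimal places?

In radians: φ₁ = -1.1881, φ₂ = 1.0247, Δλ = 104.329° = 1.8209 rad.
Haversine: a = sin²(Δφ/2) + cos φ₁ cos φ₂ sin²(Δλ/2) = 0.7994 + (0.3734)(0.5194)(0.6237) = 0.92037.
Central angle c = 2·arcsin(√a) = 2.56944 rad.
So the angular separation is 2.5694 rad.

2.5694 rad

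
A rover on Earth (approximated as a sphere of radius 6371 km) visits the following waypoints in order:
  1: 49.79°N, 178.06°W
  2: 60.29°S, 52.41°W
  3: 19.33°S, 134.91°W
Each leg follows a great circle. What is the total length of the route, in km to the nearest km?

24217 km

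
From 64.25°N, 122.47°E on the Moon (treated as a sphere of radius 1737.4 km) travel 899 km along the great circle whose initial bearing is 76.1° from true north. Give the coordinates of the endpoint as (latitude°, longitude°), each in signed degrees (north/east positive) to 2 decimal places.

56.55°, -176.93°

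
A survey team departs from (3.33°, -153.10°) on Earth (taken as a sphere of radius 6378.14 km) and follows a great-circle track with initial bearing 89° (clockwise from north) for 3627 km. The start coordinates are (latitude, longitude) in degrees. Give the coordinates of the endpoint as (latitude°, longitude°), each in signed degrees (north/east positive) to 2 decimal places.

3.34°, -120.46°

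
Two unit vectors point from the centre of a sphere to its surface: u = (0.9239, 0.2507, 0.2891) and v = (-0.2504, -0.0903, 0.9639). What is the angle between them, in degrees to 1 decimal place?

88.6°

u·v = 0.0247; |u| = 1.0000, |v| = 1.0000.
cos θ = (u·v)/(|u||v|) = 0.0247, so θ = 88.6°.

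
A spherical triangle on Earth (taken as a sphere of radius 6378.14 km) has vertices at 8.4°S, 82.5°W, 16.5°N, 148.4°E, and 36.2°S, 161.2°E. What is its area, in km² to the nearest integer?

Side lengths (central angles): a = 0.9437, b = 1.8415, c = 2.2649 rad; semiperimeter s = 2.5251.
By l'Huilier's theorem, tan(E/4) = √[tan(s/2) tan((s−a)/2) tan((s−b)/2) tan((s−c)/2)], giving spherical excess E = 1.4677 rad.
Area = E·R² = 1.4677 × (6378.14)² ≈ 59709036 km².

59709036 km²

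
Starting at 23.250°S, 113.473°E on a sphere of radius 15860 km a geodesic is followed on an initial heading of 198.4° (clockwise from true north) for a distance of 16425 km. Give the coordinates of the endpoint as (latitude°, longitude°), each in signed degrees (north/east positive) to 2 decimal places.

-72.03°, 51.80°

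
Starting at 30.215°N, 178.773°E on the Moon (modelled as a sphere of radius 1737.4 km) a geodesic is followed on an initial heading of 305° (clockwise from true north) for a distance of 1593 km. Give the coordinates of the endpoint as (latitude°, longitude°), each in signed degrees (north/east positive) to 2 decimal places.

44.39°, 113.29°

Angular distance δ = d/R = 1593/1737.4 = 0.91689 rad; initial bearing θ = 5.3233 rad.
sin φ₂ = sin φ₁ cos δ + cos φ₁ sin δ cos θ = (0.5032)(0.6083) + (0.8641)(0.7937)(0.5736) = 0.6995, so φ₂ = 44.39°.
Δλ = atan2(sin θ sin δ cos φ₁, cos δ − sin φ₁ sin φ₂) = atan2(-0.5618, 0.2563) = -65.482°.
λ₂ = 178.773° − 65.482° = 113.29°.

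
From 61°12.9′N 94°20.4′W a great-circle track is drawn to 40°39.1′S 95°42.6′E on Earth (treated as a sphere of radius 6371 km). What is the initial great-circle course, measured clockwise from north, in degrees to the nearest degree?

Δλ = -169.950° = -2.9662 rad.
y = sin Δλ · cos φ₂ = (-0.1745)(0.7587) = -0.1324
x = cos φ₁ sin φ₂ − sin φ₁ cos φ₂ cos Δλ = (0.4815)(-0.6515) − (0.8764)(0.7587)(-0.9847) = 0.3410
θ = atan2(y, x) = -21.22°; adding 360° gives 339°.

339°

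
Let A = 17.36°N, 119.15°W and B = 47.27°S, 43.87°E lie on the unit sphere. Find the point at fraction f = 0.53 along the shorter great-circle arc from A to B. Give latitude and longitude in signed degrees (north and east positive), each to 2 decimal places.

-53.79°, -82.14°

Central angle δ = 2.5655 rad. Interpolating on the sphere with fraction f = 0.53:
P = [sin((1−f)δ)·A + sin(fδ)·B] / sin δ = 1.7147·A + 1.7948·B in Cartesian coordinates,
giving P = (0.0808, -0.5853, -0.8068), i.e. latitude -53.79°, longitude -82.14°.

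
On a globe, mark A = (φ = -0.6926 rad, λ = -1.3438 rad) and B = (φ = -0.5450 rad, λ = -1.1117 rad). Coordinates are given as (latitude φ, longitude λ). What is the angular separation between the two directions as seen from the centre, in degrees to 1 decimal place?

13.7°

With latitudes φ₁ = -39.683°, φ₂ = -31.226° and longitude difference Δλ = 13.298°:
cos c = sin φ₁ sin φ₂ + cos φ₁ cos φ₂ cos Δλ = (-0.6385)(-0.5184) + (0.7696)(0.8551)(0.9732) = 0.97148,
so c = arccos(0.97148) = 0.23940 rad.
So the angular separation is 13.7°.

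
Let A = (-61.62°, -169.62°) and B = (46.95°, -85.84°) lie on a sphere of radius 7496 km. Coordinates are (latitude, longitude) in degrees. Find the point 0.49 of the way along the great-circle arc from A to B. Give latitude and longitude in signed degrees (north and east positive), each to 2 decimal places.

-10.85°, -119.14°

Central angle δ = 2.2241 rad. Interpolating on the sphere with fraction f = 0.49:
P = [sin((1−f)δ)·A + sin(fδ)·B] / sin δ = 1.1412·A + 1.1164·B in Cartesian coordinates,
giving P = (-0.4783, -0.8578, -0.1882), i.e. latitude -10.85°, longitude -119.14°.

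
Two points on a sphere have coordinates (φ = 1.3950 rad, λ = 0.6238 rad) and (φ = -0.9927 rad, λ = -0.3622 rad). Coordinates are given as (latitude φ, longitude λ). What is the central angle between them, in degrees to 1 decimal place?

140.5°

In radians: φ₁ = 1.3950, φ₂ = -0.9927, Δλ = -56.494° = -0.9860 rad.
Haversine: a = sin²(Δφ/2) + cos φ₁ cos φ₂ sin²(Δλ/2) = 0.8645 + (0.1749)(0.5464)(0.2240) = 0.88592.
Central angle c = 2·arcsin(√a) = 2.45253 rad.
So the angular separation is 140.5°.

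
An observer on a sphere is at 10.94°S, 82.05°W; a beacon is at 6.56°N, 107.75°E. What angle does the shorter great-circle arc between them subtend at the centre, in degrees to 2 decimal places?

In radians: φ₁ = -0.1909, φ₂ = 0.1145, Δλ = -170.200° = -2.9706 rad.
cos c = sin φ₁ sin φ₂ + cos φ₁ cos φ₂ cos Δλ = (-0.1898)(0.1142) + (0.9818)(0.9935)(-0.9854) = -0.98285,
so c = arccos(-0.98285) = 2.95610 rad.
So the angular separation is 169.37°.

169.37°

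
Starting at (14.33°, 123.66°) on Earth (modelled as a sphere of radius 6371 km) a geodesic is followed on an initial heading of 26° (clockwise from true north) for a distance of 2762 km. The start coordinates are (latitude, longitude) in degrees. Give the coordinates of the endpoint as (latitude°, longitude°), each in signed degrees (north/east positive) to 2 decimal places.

36.19°, 136.85°

Angular distance δ = d/R = 2762/6371 = 0.43353 rad; initial bearing θ = 0.4538 rad.
sin φ₂ = sin φ₁ cos δ + cos φ₁ sin δ cos θ = (0.2475)(0.9075) + (0.9689)(0.4201)(0.8988) = 0.5904, so φ₂ = 36.19°.
Δλ = atan2(sin θ sin δ cos φ₁, cos δ − sin φ₁ sin φ₂) = atan2(0.1784, 0.7614) = 13.189°.
λ₂ = 123.660° + 13.189° = 136.85°.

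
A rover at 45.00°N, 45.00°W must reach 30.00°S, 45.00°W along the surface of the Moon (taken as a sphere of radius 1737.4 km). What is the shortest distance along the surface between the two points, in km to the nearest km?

Let φ₁ = 0.7854 rad, φ₂ = -0.5236 rad, and Δλ = 0.0000 rad.
cos c = sin φ₁ sin φ₂ + cos φ₁ cos φ₂ cos Δλ = (0.7071)(-0.5000) + (0.7071)(0.8660)(1.0000) = 0.25882,
so c = arccos(0.25882) = 1.30900 rad.
Distance = R·c = 1737.4 × 1.3090 ≈ 2274 km.

2274 km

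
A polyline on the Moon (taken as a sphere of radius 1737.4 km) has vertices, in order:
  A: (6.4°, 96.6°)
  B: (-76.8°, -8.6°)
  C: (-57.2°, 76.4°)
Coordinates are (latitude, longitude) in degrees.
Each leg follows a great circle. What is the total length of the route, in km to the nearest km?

4053 km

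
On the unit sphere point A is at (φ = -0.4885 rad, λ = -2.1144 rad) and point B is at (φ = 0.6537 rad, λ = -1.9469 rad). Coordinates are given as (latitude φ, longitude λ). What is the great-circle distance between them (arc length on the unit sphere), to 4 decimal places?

In radians: φ₁ = -0.4885, φ₂ = 0.6537, Δλ = 9.597° = 0.1675 rad.
cos c = sin φ₁ sin φ₂ + cos φ₁ cos φ₂ cos Δλ = (-0.4693)(0.6081) + (0.8830)(0.7938)(0.9860) = 0.40578,
so c = arccos(0.40578) = 1.15296 rad.
On the unit sphere the arc length equals the central angle: 1.1530.

1.1530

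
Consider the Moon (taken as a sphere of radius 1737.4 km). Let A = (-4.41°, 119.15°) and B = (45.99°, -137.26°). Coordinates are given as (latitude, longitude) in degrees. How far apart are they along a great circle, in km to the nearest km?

Let φ₁ = -0.0770 rad, φ₂ = 0.8027 rad, and Δλ = 1.8080 rad.
cos c = sin φ₁ sin φ₂ + cos φ₁ cos φ₂ cos Δλ = (-0.0769)(0.7192) + (0.9970)(0.6948)(-0.2350) = -0.21807,
so c = arccos(-0.21807) = 1.79064 rad.
Distance = R·c = 1737.4 × 1.7906 ≈ 3111 km.

3111 km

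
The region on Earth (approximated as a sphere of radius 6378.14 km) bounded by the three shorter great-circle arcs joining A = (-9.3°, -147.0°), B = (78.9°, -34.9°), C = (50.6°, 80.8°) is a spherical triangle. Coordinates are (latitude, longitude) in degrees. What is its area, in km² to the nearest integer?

44980183 km²

Side lengths (central angles): a = 0.7880, b = 2.1479, c = 1.8029 rad; semiperimeter s = 2.3694.
By l'Huilier's theorem, tan(E/4) = √[tan(s/2) tan((s−a)/2) tan((s−b)/2) tan((s−c)/2)], giving spherical excess E = 1.1057 rad.
Area = E·R² = 1.1057 × (6378.14)² ≈ 44980183 km².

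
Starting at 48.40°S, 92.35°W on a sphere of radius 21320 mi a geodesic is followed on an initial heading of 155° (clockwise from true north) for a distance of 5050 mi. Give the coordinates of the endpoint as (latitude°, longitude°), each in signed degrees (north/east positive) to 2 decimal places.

-60.24°, -80.82°

Angular distance δ = d/R = 5050/21320 = 0.23687 rad; initial bearing θ = 2.7053 rad.
sin φ₂ = sin φ₁ cos δ + cos φ₁ sin δ cos θ = (-0.7478)(0.9721) + (0.6639)(0.2347)(-0.9063) = -0.8681, so φ₂ = -60.24°.
Δλ = atan2(sin θ sin δ cos φ₁, cos δ − sin φ₁ sin φ₂) = atan2(0.0658, 0.3229) = 11.525°.
λ₂ = -92.350° + 11.525° = -80.82°.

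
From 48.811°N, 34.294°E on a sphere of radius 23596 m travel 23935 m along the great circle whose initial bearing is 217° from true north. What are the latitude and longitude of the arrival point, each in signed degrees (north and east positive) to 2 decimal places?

Angular distance δ = d/R = 23935/23596 = 1.01437 rad; initial bearing θ = 3.7874 rad.
sin φ₂ = sin φ₁ cos δ + cos φ₁ sin δ cos θ = (0.7525)(0.5282) + (0.6585)(0.8491)(-0.7986) = -0.0491, so φ₂ = -2.82°.
Δλ = atan2(sin θ sin δ cos φ₁, cos δ − sin φ₁ sin φ₂) = atan2(-0.3365, 0.5651) = -30.774°.
λ₂ = 34.294° − 30.774° = 3.52°.

-2.82°, 3.52°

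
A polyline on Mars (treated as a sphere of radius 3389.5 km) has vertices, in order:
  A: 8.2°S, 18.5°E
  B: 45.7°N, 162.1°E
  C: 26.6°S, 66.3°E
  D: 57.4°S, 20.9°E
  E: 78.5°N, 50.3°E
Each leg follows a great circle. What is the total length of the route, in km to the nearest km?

Leg A→B: central angle 2.2896 rad, distance 7760.6 km.
Leg B→C: central angle 1.9645 rad, distance 6658.5 km.
Leg C→D: central angle 0.7735 rad, distance 2621.8 km.
Leg D→E: central angle 2.3920 rad, distance 8107.7 km.
Total: 7760.6 + 6658.5 + 2621.8 + 8107.7 ≈ 25149 km.

25149 km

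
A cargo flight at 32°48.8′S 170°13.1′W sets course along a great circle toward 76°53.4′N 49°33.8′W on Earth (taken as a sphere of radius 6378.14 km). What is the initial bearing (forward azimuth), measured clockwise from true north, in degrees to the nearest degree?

Δλ = 120.655° = 2.1058 rad.
y = sin Δλ · cos φ₂ = (0.8603)(0.2268) = 0.1951
x = cos φ₁ sin φ₂ − sin φ₁ cos φ₂ cos Δλ = (0.8404)(0.9739) − (-0.5419)(0.2268)(-0.5099) = 0.7559
θ = atan2(y, x) = 14.47°, so the bearing is 14°.

14°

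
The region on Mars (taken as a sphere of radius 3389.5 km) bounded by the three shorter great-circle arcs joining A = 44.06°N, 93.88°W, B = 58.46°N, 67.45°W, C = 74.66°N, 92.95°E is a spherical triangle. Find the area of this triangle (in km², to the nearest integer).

1574210 km²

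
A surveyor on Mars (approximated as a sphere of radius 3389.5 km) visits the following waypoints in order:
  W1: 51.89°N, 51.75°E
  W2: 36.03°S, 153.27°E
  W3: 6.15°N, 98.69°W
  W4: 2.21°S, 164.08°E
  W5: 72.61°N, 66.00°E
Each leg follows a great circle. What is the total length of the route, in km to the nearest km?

25104 km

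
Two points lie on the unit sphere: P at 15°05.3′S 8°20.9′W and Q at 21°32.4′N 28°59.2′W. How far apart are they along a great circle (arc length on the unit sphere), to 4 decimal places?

Let φ₁ = -0.2633 rad, φ₂ = 0.3759 rad, and Δλ = -0.3602 rad.
cos c = sin φ₁ sin φ₂ + cos φ₁ cos φ₂ cos Δλ = (-0.2603)(0.3672) + (0.9655)(0.9302)(0.9358) = 0.74489,
so c = arccos(0.74489) = 0.73043 rad.
On the unit sphere the arc length equals the central angle: 0.7304.

0.7304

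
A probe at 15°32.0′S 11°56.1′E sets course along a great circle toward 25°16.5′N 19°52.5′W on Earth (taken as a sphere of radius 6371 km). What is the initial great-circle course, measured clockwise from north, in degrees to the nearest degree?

322°

With φ₁ = -0.2711, φ₂ = 0.4411, Δλ = -0.5552 rad, the forward-azimuth formula gives
θ = atan2( sin Δλ cos φ₂ , cos φ₁ sin φ₂ − sin φ₁ cos φ₂ cos Δλ ) = atan2(-0.4766, 0.6172) = -37.68°.
Adding 360° brings this into [0°, 360°): 322°.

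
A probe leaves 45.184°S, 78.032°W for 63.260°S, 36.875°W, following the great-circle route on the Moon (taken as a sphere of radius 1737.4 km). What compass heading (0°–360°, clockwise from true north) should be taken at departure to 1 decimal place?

142.7°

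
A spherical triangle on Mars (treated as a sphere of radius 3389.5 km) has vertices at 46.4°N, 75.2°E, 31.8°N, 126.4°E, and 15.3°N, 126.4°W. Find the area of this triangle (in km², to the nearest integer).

Side lengths (central angles): a = 1.6743, b = 2.0124, c = 0.7245 rad; semiperimeter s = 2.2056.
By l'Huilier's theorem, tan(E/4) = √[tan(s/2) tan((s−a)/2) tan((s−b)/2) tan((s−c)/2)], giving spherical excess E = 0.8599 rad.
Area = E·R² = 0.8599 × (3389.5)² ≈ 9879432 km².

9879432 km²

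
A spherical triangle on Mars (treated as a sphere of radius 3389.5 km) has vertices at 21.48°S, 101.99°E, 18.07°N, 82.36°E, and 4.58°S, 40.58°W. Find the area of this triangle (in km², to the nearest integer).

Side lengths (central angles): a = 2.1413, b = 2.3565, c = 0.7675 rad; semiperimeter s = 2.6327.
By l'Huilier's theorem, tan(E/4) = √[tan(s/2) tan((s−a)/2) tan((s−b)/2) tan((s−c)/2)], giving spherical excess E = 1.6073 rad.
Area = E·R² = 1.6073 × (3389.5)² ≈ 18465977 km².

18465977 km²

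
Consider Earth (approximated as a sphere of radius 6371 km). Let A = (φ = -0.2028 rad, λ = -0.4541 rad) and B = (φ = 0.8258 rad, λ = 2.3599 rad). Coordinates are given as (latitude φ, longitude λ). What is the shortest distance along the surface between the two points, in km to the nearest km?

15675 km

With latitudes φ₁ = -11.620°, φ₂ = 47.315° and longitude difference Δλ = 161.230°:
cos c = sin φ₁ sin φ₂ + cos φ₁ cos φ₂ cos Δλ = (-0.2014)(0.7351) + (0.9795)(0.6780)(-0.9468) = -0.77682,
so c = arccos(-0.77682) = 2.46039 rad.
Distance = R·c = 6371 × 2.4604 ≈ 15675 km.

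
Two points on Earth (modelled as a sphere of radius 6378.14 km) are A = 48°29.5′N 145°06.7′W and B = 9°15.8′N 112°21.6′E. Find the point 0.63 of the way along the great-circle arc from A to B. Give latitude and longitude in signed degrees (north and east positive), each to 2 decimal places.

Central angle δ = 1.5921 rad. Interpolating on the sphere with fraction f = 0.63:
P = [sin((1−f)δ)·A + sin(fδ)·B] / sin δ = 0.5557·A + 0.8433·B in Cartesian coordinates,
giving P = (-0.6187, 0.5591, 0.5519), i.e. latitude 33.50°, longitude 137.90°.

33.50°, 137.90°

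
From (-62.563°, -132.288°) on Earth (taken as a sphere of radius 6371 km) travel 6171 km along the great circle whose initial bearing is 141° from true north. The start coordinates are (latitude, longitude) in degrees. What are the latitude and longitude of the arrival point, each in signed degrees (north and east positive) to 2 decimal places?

-52.92°, -11.63°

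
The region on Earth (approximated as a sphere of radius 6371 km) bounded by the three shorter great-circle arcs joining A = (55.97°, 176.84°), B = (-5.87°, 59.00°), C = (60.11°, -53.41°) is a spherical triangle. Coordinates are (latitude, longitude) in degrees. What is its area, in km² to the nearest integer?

57422395 km²

Side lengths (central angles): a = 1.8521, b = 1.0001, c = 1.9228 rad; semiperimeter s = 2.3875.
By l'Huilier's theorem, tan(E/4) = √[tan(s/2) tan((s−a)/2) tan((s−b)/2) tan((s−c)/2)], giving spherical excess E = 1.4147 rad.
Area = E·R² = 1.4147 × (6371)² ≈ 57422395 km².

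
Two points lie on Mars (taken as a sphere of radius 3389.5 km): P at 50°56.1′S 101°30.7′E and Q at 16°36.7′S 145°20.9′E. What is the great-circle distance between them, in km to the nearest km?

2892 km

In radians: φ₁ = -0.8890, φ₂ = -0.2899, Δλ = 43.837° = 0.7651 rad.
cos c = sin φ₁ sin φ₂ + cos φ₁ cos φ₂ cos Δλ = (-0.7764)(-0.2859) + (0.6302)(0.9583)(0.7213) = 0.65757,
so c = arccos(0.65757) = 0.85320 rad.
Distance = R·c = 3389.5 × 0.8532 ≈ 2892 km.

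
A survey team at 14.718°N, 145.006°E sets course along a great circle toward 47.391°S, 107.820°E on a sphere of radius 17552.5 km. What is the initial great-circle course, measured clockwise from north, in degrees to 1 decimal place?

205.7°

Δλ = -37.186° = -0.6490 rad.
y = sin Δλ · cos φ₂ = (-0.6044)(0.6770) = -0.4092
x = cos φ₁ sin φ₂ − sin φ₁ cos φ₂ cos Δλ = (0.9672)(-0.7360) − (0.2541)(0.6770)(0.7967) = -0.8489
θ = atan2(y, x) = -154.26°; adding 360° gives 205.7°.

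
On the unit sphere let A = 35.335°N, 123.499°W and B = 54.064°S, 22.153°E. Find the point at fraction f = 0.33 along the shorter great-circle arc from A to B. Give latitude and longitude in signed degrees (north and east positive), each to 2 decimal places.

-5.21°, -93.45°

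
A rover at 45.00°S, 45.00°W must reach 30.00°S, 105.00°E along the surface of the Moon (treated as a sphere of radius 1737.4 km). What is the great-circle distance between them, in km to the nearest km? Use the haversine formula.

Let φ₁ = -0.7854 rad, φ₂ = -0.5236 rad, and Δλ = 2.6180 rad.
Haversine: a = sin²(Δφ/2) + cos φ₁ cos φ₂ sin²(Δλ/2) = 0.0170 + (0.7071)(0.8660)(0.9330) = 0.58839.
Central angle c = 2·arcsin(√a) = 1.74851 rad.
Distance = R·c = 1737.4 × 1.7485 ≈ 3038 km.

3038 km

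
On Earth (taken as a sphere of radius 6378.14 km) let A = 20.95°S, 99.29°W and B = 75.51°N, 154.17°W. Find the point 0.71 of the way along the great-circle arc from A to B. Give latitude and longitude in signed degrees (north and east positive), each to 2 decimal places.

49.84°, -117.34°

The central angle between A and B is δ = 1.7842 rad.
With f = 0.71, the slerp weights are sin((1−f)δ)/sin δ = 0.5061 and sin(fδ)/sin δ = 0.9763.
Weighted sum of the unit vectors: (0.5061)·(-0.1508,-0.9216,-0.3576) + (0.9763)·(-0.2252,-0.1090,0.9682) = (-0.2962, -0.5729, 0.7643).
Converting back: φ = atan2(z, √(x²+y²)) = 49.84°, λ = atan2(y, x) = -117.34°.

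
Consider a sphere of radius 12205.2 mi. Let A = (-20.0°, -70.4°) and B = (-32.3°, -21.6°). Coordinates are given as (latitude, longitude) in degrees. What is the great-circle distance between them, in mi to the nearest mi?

9606 mi

With latitudes φ₁ = -20.000°, φ₂ = -32.300° and longitude difference Δλ = 48.800°:
cos c = sin φ₁ sin φ₂ + cos φ₁ cos φ₂ cos Δλ = (-0.3420)(-0.5344) + (0.9397)(0.8453)(0.6587) = 0.70595,
so c = arccos(0.70595) = 0.78704 rad.
Distance = R·c = 12205.2 × 0.7870 ≈ 9606 mi.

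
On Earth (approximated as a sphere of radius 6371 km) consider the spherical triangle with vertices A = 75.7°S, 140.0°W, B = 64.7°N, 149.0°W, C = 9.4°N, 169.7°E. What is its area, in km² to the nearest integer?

45786408 km²

Side lengths (central angles): a = 1.0878, b = 1.5734, c = 2.4525 rad; semiperimeter s = 2.5569.
By l'Huilier's theorem, tan(E/4) = √[tan(s/2) tan((s−a)/2) tan((s−b)/2) tan((s−c)/2)], giving spherical excess E = 1.1280 rad.
Area = E·R² = 1.1280 × (6371)² ≈ 45786408 km².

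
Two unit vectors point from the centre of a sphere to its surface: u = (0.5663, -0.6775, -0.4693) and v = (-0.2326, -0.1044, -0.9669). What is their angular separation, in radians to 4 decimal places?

1.1671 rad

u·v = 0.3928; |u| = 1.0000, |v| = 0.9999.
cos θ = (u·v)/(|u||v|) = 0.3928, so θ = 1.1671 rad.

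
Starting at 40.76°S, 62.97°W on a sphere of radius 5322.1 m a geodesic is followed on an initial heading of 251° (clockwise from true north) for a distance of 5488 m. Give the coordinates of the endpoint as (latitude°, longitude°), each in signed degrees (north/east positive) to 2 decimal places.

Angular distance δ = d/R = 5488/5322.1 = 1.03117 rad; initial bearing θ = 4.3808 rad.
sin φ₂ = sin φ₁ cos δ + cos φ₁ sin δ cos θ = (-0.6529)(0.5138) + (0.7575)(0.8579)(-0.3256) = -0.5470, so φ₂ = -33.16°.
Δλ = atan2(sin θ sin δ cos φ₁, cos δ − sin φ₁ sin φ₂) = atan2(-0.6144, 0.1567) = -75.695°.
λ₂ = -62.970° − 75.695° = -138.67°.

-33.16°, -138.67°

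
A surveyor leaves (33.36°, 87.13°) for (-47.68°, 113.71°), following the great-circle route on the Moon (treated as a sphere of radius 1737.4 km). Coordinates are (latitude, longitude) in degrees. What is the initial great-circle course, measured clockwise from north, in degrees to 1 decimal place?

Δλ = 26.580° = 0.4639 rad.
y = sin Δλ · cos φ₂ = (0.4474)(0.6733) = 0.3013
x = cos φ₁ sin φ₂ − sin φ₁ cos φ₂ cos Δλ = (0.8352)(-0.7394) − (0.5499)(0.6733)(0.8943) = -0.9487
θ = atan2(y, x) = 162.38°, so the bearing is 162.4°.

162.4°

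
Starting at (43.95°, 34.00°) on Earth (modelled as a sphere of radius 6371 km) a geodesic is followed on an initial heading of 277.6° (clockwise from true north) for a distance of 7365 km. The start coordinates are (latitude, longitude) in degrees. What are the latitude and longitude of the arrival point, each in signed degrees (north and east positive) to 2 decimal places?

21.52°, -43.20°

Angular distance δ = d/R = 7365/6371 = 1.15602 rad; initial bearing θ = 4.8450 rad.
sin φ₂ = sin φ₁ cos δ + cos φ₁ sin δ cos θ = (0.6940)(0.4030) + (0.7199)(0.9152)(0.1323) = 0.3668, so φ₂ = 21.52°.
Δλ = atan2(sin θ sin δ cos φ₁, cos δ − sin φ₁ sin φ₂) = atan2(-0.6531, 0.1484) = -77.199°.
λ₂ = 34.000° − 77.199° = -43.20°.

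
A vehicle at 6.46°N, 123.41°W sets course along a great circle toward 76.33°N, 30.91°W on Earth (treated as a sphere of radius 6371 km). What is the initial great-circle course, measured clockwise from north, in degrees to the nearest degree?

14°

With φ₁ = 0.1127, φ₂ = 1.3322, Δλ = 1.6144 rad, the forward-azimuth formula gives
θ = atan2( sin Δλ cos φ₂ , cos φ₁ sin φ₂ − sin φ₁ cos φ₂ cos Δλ ) = atan2(0.2361, 0.9667) = 13.73°.
So the initial bearing is 14°.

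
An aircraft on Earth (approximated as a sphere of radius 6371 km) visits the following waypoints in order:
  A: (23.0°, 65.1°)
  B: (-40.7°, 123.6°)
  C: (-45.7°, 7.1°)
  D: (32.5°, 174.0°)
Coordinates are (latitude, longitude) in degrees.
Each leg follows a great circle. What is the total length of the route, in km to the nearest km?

36000 km

Leg A→B: central angle 1.4607 rad, distance 9306.3 km.
Leg B→C: central angle 1.3383 rad, distance 8526.1 km.
Leg C→D: central angle 2.8516 rad, distance 18167.6 km.
Total: 9306.3 + 8526.1 + 18167.6 ≈ 36000 km.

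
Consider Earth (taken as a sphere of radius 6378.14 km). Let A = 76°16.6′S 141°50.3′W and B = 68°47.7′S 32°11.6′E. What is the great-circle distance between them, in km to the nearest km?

With latitudes φ₁ = -76.277°, φ₂ = -68.795° and longitude difference Δλ = 174.032°:
Haversine: a = sin²(Δφ/2) + cos φ₁ cos φ₂ sin²(Δλ/2) = 0.0043 + (0.2372)(0.3617)(0.9973) = 0.08983.
Central angle c = 2·arcsin(√a) = 0.60880 rad.
Distance = R·c = 6378.14 × 0.6088 ≈ 3883 km.

3883 km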